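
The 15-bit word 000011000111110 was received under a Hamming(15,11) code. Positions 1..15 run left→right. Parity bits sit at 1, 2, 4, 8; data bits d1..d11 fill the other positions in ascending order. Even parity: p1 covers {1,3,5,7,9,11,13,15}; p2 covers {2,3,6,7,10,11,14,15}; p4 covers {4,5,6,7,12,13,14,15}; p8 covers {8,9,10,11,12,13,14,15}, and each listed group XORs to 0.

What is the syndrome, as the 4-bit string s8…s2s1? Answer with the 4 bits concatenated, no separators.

s1 (pos 1,3,5,7,9,11,13,15): 0⊕0⊕1⊕0⊕0⊕1⊕1⊕0 = 1
s2 (pos 2,3,6,7,10,11,14,15): 0⊕0⊕1⊕0⊕1⊕1⊕1⊕0 = 0
s4 (pos 4,5,6,7,12,13,14,15): 0⊕1⊕1⊕0⊕1⊕1⊕1⊕0 = 1
s8 (pos 8,9,10,11,12,13,14,15): 0⊕0⊕1⊕1⊕1⊕1⊕1⊕0 = 1
Syndrome s8…s1 = 1101 → error at position 13.

1101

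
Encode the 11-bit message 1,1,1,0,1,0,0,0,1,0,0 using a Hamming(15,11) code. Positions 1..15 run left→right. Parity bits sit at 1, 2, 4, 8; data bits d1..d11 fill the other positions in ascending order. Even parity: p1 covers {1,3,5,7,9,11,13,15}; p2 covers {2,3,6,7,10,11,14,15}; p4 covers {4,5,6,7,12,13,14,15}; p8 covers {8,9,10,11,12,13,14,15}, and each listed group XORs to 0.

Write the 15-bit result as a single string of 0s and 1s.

001111001000100

Place data at non-parity positions: p1 p2 1 p4 1 1 0 p8 1 0 0 0 1 0 0
p1 (pos 1,3,5,7,9,11,13,15): XOR of data positions = 1⊕1⊕0⊕1⊕0⊕1⊕0 = 0
p2 (pos 2,3,6,7,10,11,14,15): XOR of data positions = 1⊕1⊕0⊕0⊕0⊕0⊕0 = 0
p4 (pos 4,5,6,7,12,13,14,15): XOR of data positions = 1⊕1⊕0⊕0⊕1⊕0⊕0 = 1
p8 (pos 8,9,10,11,12,13,14,15): XOR of data positions = 1⊕0⊕0⊕0⊕1⊕0⊕0 = 0
Codeword: 001111001000100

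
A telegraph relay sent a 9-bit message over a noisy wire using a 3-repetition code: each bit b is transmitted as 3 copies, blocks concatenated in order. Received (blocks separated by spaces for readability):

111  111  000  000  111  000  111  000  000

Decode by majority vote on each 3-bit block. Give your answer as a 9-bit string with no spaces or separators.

110010100

Block 1 (111): 3 ones → 1
Block 2 (111): 3 ones → 1
Block 3 (000): 0 ones → 0
Block 4 (000): 0 ones → 0
Block 5 (111): 3 ones → 1
Block 6 (000): 0 ones → 0
Block 7 (111): 3 ones → 1
Block 8 (000): 0 ones → 0
Block 9 (000): 0 ones → 0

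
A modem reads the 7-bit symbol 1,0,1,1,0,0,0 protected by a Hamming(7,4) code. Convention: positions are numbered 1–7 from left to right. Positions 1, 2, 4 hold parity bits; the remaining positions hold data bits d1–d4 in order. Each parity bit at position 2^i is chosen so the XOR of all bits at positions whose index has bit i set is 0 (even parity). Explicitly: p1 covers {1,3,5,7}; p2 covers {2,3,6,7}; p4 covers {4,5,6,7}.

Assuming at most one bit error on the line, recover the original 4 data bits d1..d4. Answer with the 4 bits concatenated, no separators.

s1 (pos 1,3,5,7): 1⊕1⊕0⊕0 = 0
s2 (pos 2,3,6,7): 0⊕1⊕0⊕0 = 1
s4 (pos 4,5,6,7): 1⊕0⊕0⊕0 = 1
Syndrome s4…s1 = 110 → error at position 6.
Flip position 6: 1011000 → 1011010
Read data bits from positions 3,5,6,7: 1010

1010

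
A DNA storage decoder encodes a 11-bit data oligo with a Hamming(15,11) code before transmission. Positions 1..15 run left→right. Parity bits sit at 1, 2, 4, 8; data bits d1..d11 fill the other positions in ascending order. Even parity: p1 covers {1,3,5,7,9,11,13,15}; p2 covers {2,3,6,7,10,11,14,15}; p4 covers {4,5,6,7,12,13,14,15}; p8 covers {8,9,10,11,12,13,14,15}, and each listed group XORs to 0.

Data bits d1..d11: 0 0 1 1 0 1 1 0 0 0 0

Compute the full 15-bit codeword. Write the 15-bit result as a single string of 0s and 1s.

000001100110000

Place data at non-parity positions: p1 p2 0 p4 0 1 1 p8 0 1 1 0 0 0 0
p1 (pos 1,3,5,7,9,11,13,15): XOR of data positions = 0⊕0⊕1⊕0⊕1⊕0⊕0 = 0
p2 (pos 2,3,6,7,10,11,14,15): XOR of data positions = 0⊕1⊕1⊕1⊕1⊕0⊕0 = 0
p4 (pos 4,5,6,7,12,13,14,15): XOR of data positions = 0⊕1⊕1⊕0⊕0⊕0⊕0 = 0
p8 (pos 8,9,10,11,12,13,14,15): XOR of data positions = 0⊕1⊕1⊕0⊕0⊕0⊕0 = 0
Codeword: 000001100110000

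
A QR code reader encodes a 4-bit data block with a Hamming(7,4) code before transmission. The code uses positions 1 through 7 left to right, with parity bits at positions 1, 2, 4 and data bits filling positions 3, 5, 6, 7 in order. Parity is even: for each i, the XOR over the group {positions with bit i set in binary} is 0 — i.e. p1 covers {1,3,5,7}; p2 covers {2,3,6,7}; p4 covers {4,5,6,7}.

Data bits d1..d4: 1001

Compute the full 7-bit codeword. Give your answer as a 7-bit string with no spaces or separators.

Place data at non-parity positions: p1 p2 1 p4 0 0 1
p1 (pos 1,3,5,7): XOR of data positions = 1⊕0⊕1 = 0
p2 (pos 2,3,6,7): XOR of data positions = 1⊕0⊕1 = 0
p4 (pos 4,5,6,7): XOR of data positions = 0⊕0⊕1 = 1
Codeword: 0011001

0011001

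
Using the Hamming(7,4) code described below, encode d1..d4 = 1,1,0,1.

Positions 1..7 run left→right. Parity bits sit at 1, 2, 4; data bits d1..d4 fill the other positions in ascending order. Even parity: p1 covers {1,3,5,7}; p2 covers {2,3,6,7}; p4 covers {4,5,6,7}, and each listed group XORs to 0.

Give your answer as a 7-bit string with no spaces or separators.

Place data at non-parity positions: p1 p2 1 p4 1 0 1
p1 (pos 1,3,5,7): XOR of data positions = 1⊕1⊕1 = 1
p2 (pos 2,3,6,7): XOR of data positions = 1⊕0⊕1 = 0
p4 (pos 4,5,6,7): XOR of data positions = 1⊕0⊕1 = 0
Codeword: 1010101

1010101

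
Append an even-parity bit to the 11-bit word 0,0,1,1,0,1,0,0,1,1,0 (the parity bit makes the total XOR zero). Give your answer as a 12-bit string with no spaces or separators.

XOR of the 11 data bits: 0⊕0⊕1⊕1⊕0⊕1⊕0⊕0⊕1⊕1⊕0 = 1
Parity bit = 1 (so all 12 bits XOR to 0).

001101001101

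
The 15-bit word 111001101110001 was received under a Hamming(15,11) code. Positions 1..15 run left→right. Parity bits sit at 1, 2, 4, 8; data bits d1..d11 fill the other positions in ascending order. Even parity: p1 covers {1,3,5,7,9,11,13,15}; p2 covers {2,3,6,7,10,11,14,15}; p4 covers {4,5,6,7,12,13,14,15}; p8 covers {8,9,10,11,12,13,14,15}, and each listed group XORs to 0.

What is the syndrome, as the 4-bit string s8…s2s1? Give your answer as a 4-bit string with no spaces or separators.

s1 (pos 1,3,5,7,9,11,13,15): 1⊕1⊕0⊕1⊕1⊕1⊕0⊕1 = 0
s2 (pos 2,3,6,7,10,11,14,15): 1⊕1⊕1⊕1⊕1⊕1⊕0⊕1 = 1
s4 (pos 4,5,6,7,12,13,14,15): 0⊕0⊕1⊕1⊕0⊕0⊕0⊕1 = 1
s8 (pos 8,9,10,11,12,13,14,15): 0⊕1⊕1⊕1⊕0⊕0⊕0⊕1 = 0
Syndrome s8…s1 = 0110 → error at position 6.

0110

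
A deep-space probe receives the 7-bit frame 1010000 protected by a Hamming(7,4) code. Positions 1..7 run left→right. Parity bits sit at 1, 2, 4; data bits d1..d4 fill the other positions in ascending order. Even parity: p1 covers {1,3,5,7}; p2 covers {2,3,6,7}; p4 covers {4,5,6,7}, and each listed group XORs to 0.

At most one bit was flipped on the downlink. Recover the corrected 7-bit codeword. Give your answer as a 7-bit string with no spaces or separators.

1110000

s1 (pos 1,3,5,7): 1⊕1⊕0⊕0 = 0
s2 (pos 2,3,6,7): 0⊕1⊕0⊕0 = 1
s4 (pos 4,5,6,7): 0⊕0⊕0⊕0 = 0
Syndrome s4…s1 = 010 → error at position 2.
Flip position 2: 1010000 → 1110000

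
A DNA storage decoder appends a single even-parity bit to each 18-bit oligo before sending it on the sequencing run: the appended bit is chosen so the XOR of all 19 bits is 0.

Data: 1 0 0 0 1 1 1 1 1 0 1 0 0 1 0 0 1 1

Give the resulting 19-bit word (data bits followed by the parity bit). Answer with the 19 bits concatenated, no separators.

XOR of the 18 data bits: 1⊕0⊕0⊕0⊕1⊕1⊕1⊕1⊕1⊕0⊕1⊕0⊕0⊕1⊕0⊕0⊕1⊕1 = 0
Parity bit = 0 (so all 19 bits XOR to 0).

1000111110100100110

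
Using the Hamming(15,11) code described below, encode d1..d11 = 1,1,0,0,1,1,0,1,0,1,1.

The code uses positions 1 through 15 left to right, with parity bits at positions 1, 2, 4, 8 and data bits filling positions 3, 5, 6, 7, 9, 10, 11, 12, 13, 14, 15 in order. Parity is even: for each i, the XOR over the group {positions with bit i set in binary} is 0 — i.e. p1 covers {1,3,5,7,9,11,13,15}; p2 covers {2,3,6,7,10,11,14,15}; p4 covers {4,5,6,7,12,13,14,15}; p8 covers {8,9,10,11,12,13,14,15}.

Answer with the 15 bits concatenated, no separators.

Place data at non-parity positions: p1 p2 1 p4 1 0 0 p8 1 1 0 1 0 1 1
p1 (pos 1,3,5,7,9,11,13,15): XOR of data positions = 1⊕1⊕0⊕1⊕0⊕0⊕1 = 0
p2 (pos 2,3,6,7,10,11,14,15): XOR of data positions = 1⊕0⊕0⊕1⊕0⊕1⊕1 = 0
p4 (pos 4,5,6,7,12,13,14,15): XOR of data positions = 1⊕0⊕0⊕1⊕0⊕1⊕1 = 0
p8 (pos 8,9,10,11,12,13,14,15): XOR of data positions = 1⊕1⊕0⊕1⊕0⊕1⊕1 = 1
Codeword: 001010011101011

001010011101011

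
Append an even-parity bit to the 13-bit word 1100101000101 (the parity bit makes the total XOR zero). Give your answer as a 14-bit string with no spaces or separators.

XOR of the 13 data bits: 1⊕1⊕0⊕0⊕1⊕0⊕1⊕0⊕0⊕0⊕1⊕0⊕1 = 0
Parity bit = 0 (so all 14 bits XOR to 0).

11001010001010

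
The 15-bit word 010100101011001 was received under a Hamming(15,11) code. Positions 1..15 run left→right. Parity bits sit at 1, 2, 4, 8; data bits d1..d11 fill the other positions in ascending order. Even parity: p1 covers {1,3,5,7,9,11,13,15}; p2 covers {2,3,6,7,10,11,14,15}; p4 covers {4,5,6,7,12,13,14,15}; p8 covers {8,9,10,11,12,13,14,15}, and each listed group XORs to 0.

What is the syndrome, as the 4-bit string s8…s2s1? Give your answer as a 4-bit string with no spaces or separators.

s1 (pos 1,3,5,7,9,11,13,15): 0⊕0⊕0⊕1⊕1⊕1⊕0⊕1 = 0
s2 (pos 2,3,6,7,10,11,14,15): 1⊕0⊕0⊕1⊕0⊕1⊕0⊕1 = 0
s4 (pos 4,5,6,7,12,13,14,15): 1⊕0⊕0⊕1⊕1⊕0⊕0⊕1 = 0
s8 (pos 8,9,10,11,12,13,14,15): 0⊕1⊕0⊕1⊕1⊕0⊕0⊕1 = 0
Syndrome s8…s1 = 0000 → no error.

0000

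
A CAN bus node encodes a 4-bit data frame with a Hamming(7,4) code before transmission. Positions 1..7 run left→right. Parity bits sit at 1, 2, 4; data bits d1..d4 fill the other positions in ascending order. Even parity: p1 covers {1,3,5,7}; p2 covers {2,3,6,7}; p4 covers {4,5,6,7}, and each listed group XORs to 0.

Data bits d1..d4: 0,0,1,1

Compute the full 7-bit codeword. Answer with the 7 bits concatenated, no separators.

1000011

Place data at non-parity positions: p1 p2 0 p4 0 1 1
p1 (pos 1,3,5,7): XOR of data positions = 0⊕0⊕1 = 1
p2 (pos 2,3,6,7): XOR of data positions = 0⊕1⊕1 = 0
p4 (pos 4,5,6,7): XOR of data positions = 0⊕1⊕1 = 0
Codeword: 1000011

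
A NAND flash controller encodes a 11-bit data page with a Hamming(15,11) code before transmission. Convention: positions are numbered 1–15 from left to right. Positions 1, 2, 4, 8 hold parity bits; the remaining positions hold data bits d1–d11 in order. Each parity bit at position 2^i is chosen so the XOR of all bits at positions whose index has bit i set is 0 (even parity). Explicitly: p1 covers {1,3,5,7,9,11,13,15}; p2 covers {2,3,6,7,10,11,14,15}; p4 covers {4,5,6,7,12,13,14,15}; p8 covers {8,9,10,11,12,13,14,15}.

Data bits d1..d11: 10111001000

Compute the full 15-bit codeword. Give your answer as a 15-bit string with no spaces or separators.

111101101001000

Place data at non-parity positions: p1 p2 1 p4 0 1 1 p8 1 0 0 1 0 0 0
p1 (pos 1,3,5,7,9,11,13,15): XOR of data positions = 1⊕0⊕1⊕1⊕0⊕0⊕0 = 1
p2 (pos 2,3,6,7,10,11,14,15): XOR of data positions = 1⊕1⊕1⊕0⊕0⊕0⊕0 = 1
p4 (pos 4,5,6,7,12,13,14,15): XOR of data positions = 0⊕1⊕1⊕1⊕0⊕0⊕0 = 1
p8 (pos 8,9,10,11,12,13,14,15): XOR of data positions = 1⊕0⊕0⊕1⊕0⊕0⊕0 = 0
Codeword: 111101101001000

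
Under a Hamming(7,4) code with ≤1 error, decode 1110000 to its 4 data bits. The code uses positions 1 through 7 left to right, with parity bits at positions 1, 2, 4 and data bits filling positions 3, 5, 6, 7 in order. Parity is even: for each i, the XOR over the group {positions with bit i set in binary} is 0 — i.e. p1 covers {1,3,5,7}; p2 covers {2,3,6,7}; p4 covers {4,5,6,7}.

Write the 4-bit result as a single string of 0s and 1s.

s1 (pos 1,3,5,7): 1⊕1⊕0⊕0 = 0
s2 (pos 2,3,6,7): 1⊕1⊕0⊕0 = 0
s4 (pos 4,5,6,7): 0⊕0⊕0⊕0 = 0
Syndrome s4…s1 = 000 → no error.
Read data bits from positions 3,5,6,7: 1000

1000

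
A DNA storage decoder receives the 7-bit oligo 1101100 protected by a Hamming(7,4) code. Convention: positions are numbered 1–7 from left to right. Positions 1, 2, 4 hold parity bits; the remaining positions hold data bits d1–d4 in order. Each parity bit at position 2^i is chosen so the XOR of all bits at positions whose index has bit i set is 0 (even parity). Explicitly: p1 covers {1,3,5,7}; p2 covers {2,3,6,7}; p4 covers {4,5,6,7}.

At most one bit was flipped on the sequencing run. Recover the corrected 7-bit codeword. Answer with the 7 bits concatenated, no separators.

s1 (pos 1,3,5,7): 1⊕0⊕1⊕0 = 0
s2 (pos 2,3,6,7): 1⊕0⊕0⊕0 = 1
s4 (pos 4,5,6,7): 1⊕1⊕0⊕0 = 0
Syndrome s4…s1 = 010 → error at position 2.
Flip position 2: 1101100 → 1001100

1001100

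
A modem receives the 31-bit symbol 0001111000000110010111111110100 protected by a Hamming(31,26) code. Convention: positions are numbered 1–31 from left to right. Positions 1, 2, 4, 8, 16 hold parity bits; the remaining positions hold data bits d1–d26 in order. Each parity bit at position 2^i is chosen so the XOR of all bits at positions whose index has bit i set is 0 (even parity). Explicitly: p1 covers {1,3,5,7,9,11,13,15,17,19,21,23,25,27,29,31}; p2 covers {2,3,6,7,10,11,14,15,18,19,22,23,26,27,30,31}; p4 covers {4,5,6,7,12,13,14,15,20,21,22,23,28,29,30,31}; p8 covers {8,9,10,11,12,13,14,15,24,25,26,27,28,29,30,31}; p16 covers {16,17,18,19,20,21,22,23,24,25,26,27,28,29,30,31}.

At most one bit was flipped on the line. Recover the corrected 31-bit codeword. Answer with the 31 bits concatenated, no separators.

0001111000000010010111111110100

s1 (pos 1,3,5,7,9,11,13,15,17,19,21,23,25,27,29,31): 0⊕0⊕1⊕1⊕0⊕0⊕0⊕1⊕0⊕0⊕1⊕1⊕1⊕1⊕1⊕0 = 0
s2 (pos 2,3,6,7,10,11,14,15,18,19,22,23,26,27,30,31): 0⊕0⊕1⊕1⊕0⊕0⊕1⊕1⊕1⊕0⊕1⊕1⊕1⊕1⊕0⊕0 = 1
s4 (pos 4,5,6,7,12,13,14,15,20,21,22,23,28,29,30,31): 1⊕1⊕1⊕1⊕0⊕0⊕1⊕1⊕1⊕1⊕1⊕1⊕0⊕1⊕0⊕0 = 1
s8 (pos 8,9,10,11,12,13,14,15,24,25,26,27,28,29,30,31): 0⊕0⊕0⊕0⊕0⊕0⊕1⊕1⊕1⊕1⊕1⊕1⊕0⊕1⊕0⊕0 = 1
s16 (pos 16,17,18,19,20,21,22,23,24,25,26,27,28,29,30,31): 0⊕0⊕1⊕0⊕1⊕1⊕1⊕1⊕1⊕1⊕1⊕1⊕0⊕1⊕0⊕0 = 0
Syndrome s16…s1 = 01110 → error at position 14.
Flip position 14: 0001111000000110010111111110100 → 0001111000000010010111111110100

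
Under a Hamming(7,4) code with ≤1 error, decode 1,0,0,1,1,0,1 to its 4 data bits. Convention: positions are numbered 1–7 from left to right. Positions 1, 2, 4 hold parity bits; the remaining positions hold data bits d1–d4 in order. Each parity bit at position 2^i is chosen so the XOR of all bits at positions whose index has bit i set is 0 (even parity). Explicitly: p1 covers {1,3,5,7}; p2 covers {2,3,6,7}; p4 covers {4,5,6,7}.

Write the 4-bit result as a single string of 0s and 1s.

s1 (pos 1,3,5,7): 1⊕0⊕1⊕1 = 1
s2 (pos 2,3,6,7): 0⊕0⊕0⊕1 = 1
s4 (pos 4,5,6,7): 1⊕1⊕0⊕1 = 1
Syndrome s4…s1 = 111 → error at position 7.
Flip position 7: 1001101 → 1001100
Read data bits from positions 3,5,6,7: 0100

0100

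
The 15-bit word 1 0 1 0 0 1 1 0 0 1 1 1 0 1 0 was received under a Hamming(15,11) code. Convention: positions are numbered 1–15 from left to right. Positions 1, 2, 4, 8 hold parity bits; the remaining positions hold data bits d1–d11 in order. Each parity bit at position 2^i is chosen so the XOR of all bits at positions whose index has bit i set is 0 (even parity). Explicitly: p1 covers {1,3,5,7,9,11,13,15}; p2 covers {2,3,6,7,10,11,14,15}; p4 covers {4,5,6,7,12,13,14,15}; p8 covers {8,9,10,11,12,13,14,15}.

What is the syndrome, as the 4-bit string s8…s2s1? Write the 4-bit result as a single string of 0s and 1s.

0000

s1 (pos 1,3,5,7,9,11,13,15): 1⊕1⊕0⊕1⊕0⊕1⊕0⊕0 = 0
s2 (pos 2,3,6,7,10,11,14,15): 0⊕1⊕1⊕1⊕1⊕1⊕1⊕0 = 0
s4 (pos 4,5,6,7,12,13,14,15): 0⊕0⊕1⊕1⊕1⊕0⊕1⊕0 = 0
s8 (pos 8,9,10,11,12,13,14,15): 0⊕0⊕1⊕1⊕1⊕0⊕1⊕0 = 0
Syndrome s8…s1 = 0000 → no error.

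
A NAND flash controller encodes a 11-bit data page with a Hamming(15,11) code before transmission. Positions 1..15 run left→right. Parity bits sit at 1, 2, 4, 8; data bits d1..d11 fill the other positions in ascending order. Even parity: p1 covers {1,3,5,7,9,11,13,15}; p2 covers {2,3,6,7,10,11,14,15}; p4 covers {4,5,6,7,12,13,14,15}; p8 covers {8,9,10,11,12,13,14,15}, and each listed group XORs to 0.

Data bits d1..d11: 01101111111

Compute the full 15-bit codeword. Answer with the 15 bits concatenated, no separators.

Place data at non-parity positions: p1 p2 0 p4 1 1 0 p8 1 1 1 1 1 1 1
p1 (pos 1,3,5,7,9,11,13,15): XOR of data positions = 0⊕1⊕0⊕1⊕1⊕1⊕1 = 1
p2 (pos 2,3,6,7,10,11,14,15): XOR of data positions = 0⊕1⊕0⊕1⊕1⊕1⊕1 = 1
p4 (pos 4,5,6,7,12,13,14,15): XOR of data positions = 1⊕1⊕0⊕1⊕1⊕1⊕1 = 0
p8 (pos 8,9,10,11,12,13,14,15): XOR of data positions = 1⊕1⊕1⊕1⊕1⊕1⊕1 = 1
Codeword: 110011011111111

110011011111111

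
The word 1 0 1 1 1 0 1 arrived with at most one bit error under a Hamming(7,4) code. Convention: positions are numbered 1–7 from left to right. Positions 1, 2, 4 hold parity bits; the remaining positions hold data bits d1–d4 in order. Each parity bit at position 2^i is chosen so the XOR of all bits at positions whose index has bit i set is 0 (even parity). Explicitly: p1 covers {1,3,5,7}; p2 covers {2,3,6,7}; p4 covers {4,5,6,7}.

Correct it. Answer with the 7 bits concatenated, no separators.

s1 (pos 1,3,5,7): 1⊕1⊕1⊕1 = 0
s2 (pos 2,3,6,7): 0⊕1⊕0⊕1 = 0
s4 (pos 4,5,6,7): 1⊕1⊕0⊕1 = 1
Syndrome s4…s1 = 100 → error at position 4.
Flip position 4: 1011101 → 1010101

1010101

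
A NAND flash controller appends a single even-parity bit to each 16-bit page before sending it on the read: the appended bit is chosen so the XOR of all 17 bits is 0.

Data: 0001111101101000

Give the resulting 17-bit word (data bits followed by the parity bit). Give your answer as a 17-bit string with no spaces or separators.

XOR of the 16 data bits: 0⊕0⊕0⊕1⊕1⊕1⊕1⊕1⊕0⊕1⊕1⊕0⊕1⊕0⊕0⊕0 = 0
Parity bit = 0 (so all 17 bits XOR to 0).

00011111011010000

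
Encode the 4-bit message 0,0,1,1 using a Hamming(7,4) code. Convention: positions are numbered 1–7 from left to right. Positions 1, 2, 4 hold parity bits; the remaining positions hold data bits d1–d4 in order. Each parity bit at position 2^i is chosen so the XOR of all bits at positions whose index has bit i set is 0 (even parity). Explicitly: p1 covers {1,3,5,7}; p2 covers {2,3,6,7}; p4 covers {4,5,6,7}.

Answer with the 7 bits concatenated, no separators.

Place data at non-parity positions: p1 p2 0 p4 0 1 1
p1 (pos 1,3,5,7): XOR of data positions = 0⊕0⊕1 = 1
p2 (pos 2,3,6,7): XOR of data positions = 0⊕1⊕1 = 0
p4 (pos 4,5,6,7): XOR of data positions = 0⊕1⊕1 = 0
Codeword: 1000011

1000011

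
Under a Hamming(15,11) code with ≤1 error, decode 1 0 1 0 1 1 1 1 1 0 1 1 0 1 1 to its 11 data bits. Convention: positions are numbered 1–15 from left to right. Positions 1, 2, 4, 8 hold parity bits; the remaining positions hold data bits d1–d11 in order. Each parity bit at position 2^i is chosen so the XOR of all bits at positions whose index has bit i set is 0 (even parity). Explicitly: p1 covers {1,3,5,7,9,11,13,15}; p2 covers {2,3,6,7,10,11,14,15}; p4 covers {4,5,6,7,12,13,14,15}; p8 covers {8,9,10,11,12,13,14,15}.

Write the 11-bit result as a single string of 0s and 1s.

s1 (pos 1,3,5,7,9,11,13,15): 1⊕1⊕1⊕1⊕1⊕1⊕0⊕1 = 1
s2 (pos 2,3,6,7,10,11,14,15): 0⊕1⊕1⊕1⊕0⊕1⊕1⊕1 = 0
s4 (pos 4,5,6,7,12,13,14,15): 0⊕1⊕1⊕1⊕1⊕0⊕1⊕1 = 0
s8 (pos 8,9,10,11,12,13,14,15): 1⊕1⊕0⊕1⊕1⊕0⊕1⊕1 = 0
Syndrome s8…s1 = 0001 → error at position 1.
Flip position 1: 101011111011011 → 001011111011011
Read data bits from positions 3,5,6,7,9,10,11,12,13,14,15: 11111011011

11111011011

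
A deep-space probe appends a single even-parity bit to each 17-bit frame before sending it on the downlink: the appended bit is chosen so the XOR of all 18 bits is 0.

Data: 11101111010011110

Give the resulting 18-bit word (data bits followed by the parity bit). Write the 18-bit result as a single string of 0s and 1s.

111011110100111100

XOR of the 17 data bits: 1⊕1⊕1⊕0⊕1⊕1⊕1⊕1⊕0⊕1⊕0⊕0⊕1⊕1⊕1⊕1⊕0 = 0
Parity bit = 0 (so all 18 bits XOR to 0).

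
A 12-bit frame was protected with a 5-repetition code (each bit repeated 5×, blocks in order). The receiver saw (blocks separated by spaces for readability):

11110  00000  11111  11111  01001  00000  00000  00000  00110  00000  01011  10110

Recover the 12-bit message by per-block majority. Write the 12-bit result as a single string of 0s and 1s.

Block 1 (11110): 4 ones → 1
Block 2 (00000): 0 ones → 0
Block 3 (11111): 5 ones → 1
Block 4 (11111): 5 ones → 1
Block 5 (01001): 2 ones → 0
Block 6 (00000): 0 ones → 0
Block 7 (00000): 0 ones → 0
Block 8 (00000): 0 ones → 0
Block 9 (00110): 2 ones → 0
Block 10 (00000): 0 ones → 0
Block 11 (01011): 3 ones → 1
Block 12 (10110): 3 ones → 1

101100000011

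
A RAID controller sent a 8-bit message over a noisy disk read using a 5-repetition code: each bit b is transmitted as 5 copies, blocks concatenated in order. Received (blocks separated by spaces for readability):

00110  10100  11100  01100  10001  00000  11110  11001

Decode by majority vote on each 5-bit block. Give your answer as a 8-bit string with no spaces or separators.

Block 1 (00110): 2 ones → 0
Block 2 (10100): 2 ones → 0
Block 3 (11100): 3 ones → 1
Block 4 (01100): 2 ones → 0
Block 5 (10001): 2 ones → 0
Block 6 (00000): 0 ones → 0
Block 7 (11110): 4 ones → 1
Block 8 (11001): 3 ones → 1

00100011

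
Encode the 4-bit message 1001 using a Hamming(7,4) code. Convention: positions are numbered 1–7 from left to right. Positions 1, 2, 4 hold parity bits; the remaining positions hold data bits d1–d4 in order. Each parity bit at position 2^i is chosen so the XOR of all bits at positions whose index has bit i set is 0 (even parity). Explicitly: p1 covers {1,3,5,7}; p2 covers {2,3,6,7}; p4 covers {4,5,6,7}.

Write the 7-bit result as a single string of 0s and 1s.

Place data at non-parity positions: p1 p2 1 p4 0 0 1
p1 (pos 1,3,5,7): XOR of data positions = 1⊕0⊕1 = 0
p2 (pos 2,3,6,7): XOR of data positions = 1⊕0⊕1 = 0
p4 (pos 4,5,6,7): XOR of data positions = 0⊕0⊕1 = 1
Codeword: 0011001

0011001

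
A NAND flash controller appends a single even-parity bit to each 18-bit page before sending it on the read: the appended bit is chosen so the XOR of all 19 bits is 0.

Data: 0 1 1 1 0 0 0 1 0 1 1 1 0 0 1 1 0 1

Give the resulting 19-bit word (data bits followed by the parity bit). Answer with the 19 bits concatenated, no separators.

0111000101110011010

XOR of the 18 data bits: 0⊕1⊕1⊕1⊕0⊕0⊕0⊕1⊕0⊕1⊕1⊕1⊕0⊕0⊕1⊕1⊕0⊕1 = 0
Parity bit = 0 (so all 19 bits XOR to 0).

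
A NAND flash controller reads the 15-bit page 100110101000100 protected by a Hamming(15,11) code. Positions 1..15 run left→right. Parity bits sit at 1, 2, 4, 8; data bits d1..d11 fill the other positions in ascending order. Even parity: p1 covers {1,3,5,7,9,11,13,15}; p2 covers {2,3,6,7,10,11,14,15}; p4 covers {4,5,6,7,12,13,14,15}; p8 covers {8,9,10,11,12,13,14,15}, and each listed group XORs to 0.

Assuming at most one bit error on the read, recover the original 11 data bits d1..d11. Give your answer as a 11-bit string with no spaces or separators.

s1 (pos 1,3,5,7,9,11,13,15): 1⊕0⊕1⊕1⊕1⊕0⊕1⊕0 = 1
s2 (pos 2,3,6,7,10,11,14,15): 0⊕0⊕0⊕1⊕0⊕0⊕0⊕0 = 1
s4 (pos 4,5,6,7,12,13,14,15): 1⊕1⊕0⊕1⊕0⊕1⊕0⊕0 = 0
s8 (pos 8,9,10,11,12,13,14,15): 0⊕1⊕0⊕0⊕0⊕1⊕0⊕0 = 0
Syndrome s8…s1 = 0011 → error at position 3.
Flip position 3: 100110101000100 → 101110101000100
Read data bits from positions 3,5,6,7,9,10,11,12,13,14,15: 11011000100

11011000100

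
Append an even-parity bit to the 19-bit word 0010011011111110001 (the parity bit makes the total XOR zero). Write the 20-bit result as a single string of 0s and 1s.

XOR of the 19 data bits: 0⊕0⊕1⊕0⊕0⊕1⊕1⊕0⊕1⊕1⊕1⊕1⊕1⊕1⊕1⊕0⊕0⊕0⊕1 = 1
Parity bit = 1 (so all 20 bits XOR to 0).

00100110111111100011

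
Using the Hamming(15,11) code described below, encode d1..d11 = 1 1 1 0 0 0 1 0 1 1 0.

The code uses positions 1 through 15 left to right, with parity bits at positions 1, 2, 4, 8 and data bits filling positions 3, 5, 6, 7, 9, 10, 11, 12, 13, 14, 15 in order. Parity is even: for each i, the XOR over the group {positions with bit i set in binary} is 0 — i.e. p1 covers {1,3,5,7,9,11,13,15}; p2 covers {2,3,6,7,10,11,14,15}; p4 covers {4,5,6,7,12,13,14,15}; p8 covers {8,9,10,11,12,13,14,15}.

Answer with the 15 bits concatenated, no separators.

001011010010110

Place data at non-parity positions: p1 p2 1 p4 1 1 0 p8 0 0 1 0 1 1 0
p1 (pos 1,3,5,7,9,11,13,15): XOR of data positions = 1⊕1⊕0⊕0⊕1⊕1⊕0 = 0
p2 (pos 2,3,6,7,10,11,14,15): XOR of data positions = 1⊕1⊕0⊕0⊕1⊕1⊕0 = 0
p4 (pos 4,5,6,7,12,13,14,15): XOR of data positions = 1⊕1⊕0⊕0⊕1⊕1⊕0 = 0
p8 (pos 8,9,10,11,12,13,14,15): XOR of data positions = 0⊕0⊕1⊕0⊕1⊕1⊕0 = 1
Codeword: 001011010010110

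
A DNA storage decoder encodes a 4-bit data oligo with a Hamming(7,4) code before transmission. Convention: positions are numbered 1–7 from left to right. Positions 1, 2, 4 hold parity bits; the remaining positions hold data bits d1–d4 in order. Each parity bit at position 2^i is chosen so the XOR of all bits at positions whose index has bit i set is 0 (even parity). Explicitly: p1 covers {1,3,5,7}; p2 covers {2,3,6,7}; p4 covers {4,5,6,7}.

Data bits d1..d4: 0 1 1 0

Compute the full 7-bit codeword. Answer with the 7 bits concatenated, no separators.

1100110

Place data at non-parity positions: p1 p2 0 p4 1 1 0
p1 (pos 1,3,5,7): XOR of data positions = 0⊕1⊕0 = 1
p2 (pos 2,3,6,7): XOR of data positions = 0⊕1⊕0 = 1
p4 (pos 4,5,6,7): XOR of data positions = 1⊕1⊕0 = 0
Codeword: 1100110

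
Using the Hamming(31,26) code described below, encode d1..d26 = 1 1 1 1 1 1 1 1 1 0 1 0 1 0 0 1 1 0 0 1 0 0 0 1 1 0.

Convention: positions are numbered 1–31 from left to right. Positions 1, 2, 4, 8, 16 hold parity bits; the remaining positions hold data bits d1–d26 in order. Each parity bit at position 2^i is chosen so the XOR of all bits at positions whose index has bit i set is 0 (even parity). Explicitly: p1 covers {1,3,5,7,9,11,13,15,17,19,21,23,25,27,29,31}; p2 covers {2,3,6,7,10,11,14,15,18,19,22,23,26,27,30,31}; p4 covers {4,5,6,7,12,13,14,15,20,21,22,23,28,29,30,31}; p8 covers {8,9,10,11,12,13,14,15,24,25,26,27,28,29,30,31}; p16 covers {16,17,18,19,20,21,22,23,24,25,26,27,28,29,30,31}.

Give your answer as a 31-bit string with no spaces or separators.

Place data at non-parity positions: p1 p2 1 p4 1 1 1 p8 1 1 1 1 1 0 1 p16 0 1 0 0 1 1 0 0 1 0 0 0 1 1 0
p1 (pos 1,3,5,7,9,11,13,15,17,19,21,23,25,27,29,31): XOR of data positions = 1⊕1⊕1⊕1⊕1⊕1⊕1⊕0⊕0⊕1⊕0⊕1⊕0⊕1⊕0 = 0
p2 (pos 2,3,6,7,10,11,14,15,18,19,22,23,26,27,30,31): XOR of data positions = 1⊕1⊕1⊕1⊕1⊕0⊕1⊕1⊕0⊕1⊕0⊕0⊕0⊕1⊕0 = 1
p4 (pos 4,5,6,7,12,13,14,15,20,21,22,23,28,29,30,31): XOR of data positions = 1⊕1⊕1⊕1⊕1⊕0⊕1⊕0⊕1⊕1⊕0⊕0⊕1⊕1⊕0 = 0
p8 (pos 8,9,10,11,12,13,14,15,24,25,26,27,28,29,30,31): XOR of data positions = 1⊕1⊕1⊕1⊕1⊕0⊕1⊕0⊕1⊕0⊕0⊕0⊕1⊕1⊕0 = 1
p16 (pos 16,17,18,19,20,21,22,23,24,25,26,27,28,29,30,31): XOR of data positions = 0⊕1⊕0⊕0⊕1⊕1⊕0⊕0⊕1⊕0⊕0⊕0⊕1⊕1⊕0 = 0
Codeword: 0110111111111010010011001000110

0110111111111010010011001000110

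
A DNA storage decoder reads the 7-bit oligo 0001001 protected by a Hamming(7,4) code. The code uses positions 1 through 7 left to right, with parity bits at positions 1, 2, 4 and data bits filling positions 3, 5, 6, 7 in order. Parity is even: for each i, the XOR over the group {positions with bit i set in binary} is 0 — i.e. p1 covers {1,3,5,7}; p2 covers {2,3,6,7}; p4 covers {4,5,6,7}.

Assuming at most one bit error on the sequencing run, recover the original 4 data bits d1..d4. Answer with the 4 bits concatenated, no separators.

1001

s1 (pos 1,3,5,7): 0⊕0⊕0⊕1 = 1
s2 (pos 2,3,6,7): 0⊕0⊕0⊕1 = 1
s4 (pos 4,5,6,7): 1⊕0⊕0⊕1 = 0
Syndrome s4…s1 = 011 → error at position 3.
Flip position 3: 0001001 → 0011001
Read data bits from positions 3,5,6,7: 1001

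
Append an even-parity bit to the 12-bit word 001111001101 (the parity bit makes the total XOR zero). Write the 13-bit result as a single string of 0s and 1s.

XOR of the 12 data bits: 0⊕0⊕1⊕1⊕1⊕1⊕0⊕0⊕1⊕1⊕0⊕1 = 1
Parity bit = 1 (so all 13 bits XOR to 0).

0011110011011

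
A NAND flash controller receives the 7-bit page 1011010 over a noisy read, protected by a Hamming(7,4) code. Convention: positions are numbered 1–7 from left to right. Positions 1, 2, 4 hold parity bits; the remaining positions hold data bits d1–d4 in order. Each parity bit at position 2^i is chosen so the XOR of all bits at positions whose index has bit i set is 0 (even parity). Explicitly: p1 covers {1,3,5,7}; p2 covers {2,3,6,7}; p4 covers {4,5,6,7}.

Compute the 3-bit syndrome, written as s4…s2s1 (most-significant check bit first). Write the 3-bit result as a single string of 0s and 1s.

000

s1 (pos 1,3,5,7): 1⊕1⊕0⊕0 = 0
s2 (pos 2,3,6,7): 0⊕1⊕1⊕0 = 0
s4 (pos 4,5,6,7): 1⊕0⊕1⊕0 = 0
Syndrome s4…s1 = 000 → no error.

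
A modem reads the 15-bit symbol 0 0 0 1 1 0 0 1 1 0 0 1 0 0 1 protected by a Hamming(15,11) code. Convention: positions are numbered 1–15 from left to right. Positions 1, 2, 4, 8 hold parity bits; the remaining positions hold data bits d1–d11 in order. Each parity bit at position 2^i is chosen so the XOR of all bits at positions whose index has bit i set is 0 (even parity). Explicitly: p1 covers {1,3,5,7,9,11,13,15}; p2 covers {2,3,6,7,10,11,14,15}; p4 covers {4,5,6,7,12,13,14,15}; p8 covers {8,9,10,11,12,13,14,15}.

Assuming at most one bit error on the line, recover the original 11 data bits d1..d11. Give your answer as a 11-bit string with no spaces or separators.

11001001001

s1 (pos 1,3,5,7,9,11,13,15): 0⊕0⊕1⊕0⊕1⊕0⊕0⊕1 = 1
s2 (pos 2,3,6,7,10,11,14,15): 0⊕0⊕0⊕0⊕0⊕0⊕0⊕1 = 1
s4 (pos 4,5,6,7,12,13,14,15): 1⊕1⊕0⊕0⊕1⊕0⊕0⊕1 = 0
s8 (pos 8,9,10,11,12,13,14,15): 1⊕1⊕0⊕0⊕1⊕0⊕0⊕1 = 0
Syndrome s8…s1 = 0011 → error at position 3.
Flip position 3: 000110011001001 → 001110011001001
Read data bits from positions 3,5,6,7,9,10,11,12,13,14,15: 11001001001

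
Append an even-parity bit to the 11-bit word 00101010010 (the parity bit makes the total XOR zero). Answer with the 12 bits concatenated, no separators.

XOR of the 11 data bits: 0⊕0⊕1⊕0⊕1⊕0⊕1⊕0⊕0⊕1⊕0 = 0
Parity bit = 0 (so all 12 bits XOR to 0).

001010100100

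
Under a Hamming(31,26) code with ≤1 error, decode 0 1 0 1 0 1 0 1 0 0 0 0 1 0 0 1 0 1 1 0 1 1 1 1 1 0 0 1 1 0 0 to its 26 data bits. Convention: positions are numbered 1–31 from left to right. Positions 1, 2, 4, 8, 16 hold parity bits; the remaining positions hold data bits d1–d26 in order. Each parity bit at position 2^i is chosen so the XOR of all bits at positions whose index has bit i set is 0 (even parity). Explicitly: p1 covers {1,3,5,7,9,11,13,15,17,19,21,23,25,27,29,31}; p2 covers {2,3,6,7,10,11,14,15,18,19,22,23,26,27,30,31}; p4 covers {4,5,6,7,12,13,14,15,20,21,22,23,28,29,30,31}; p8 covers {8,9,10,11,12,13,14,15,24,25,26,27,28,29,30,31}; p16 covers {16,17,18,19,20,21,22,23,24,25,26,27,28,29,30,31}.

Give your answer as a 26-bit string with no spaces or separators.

s1 (pos 1,3,5,7,9,11,13,15,17,19,21,23,25,27,29,31): 0⊕0⊕0⊕0⊕0⊕0⊕1⊕0⊕0⊕1⊕1⊕1⊕1⊕0⊕1⊕0 = 0
s2 (pos 2,3,6,7,10,11,14,15,18,19,22,23,26,27,30,31): 1⊕0⊕1⊕0⊕0⊕0⊕0⊕0⊕1⊕1⊕1⊕1⊕0⊕0⊕0⊕0 = 0
s4 (pos 4,5,6,7,12,13,14,15,20,21,22,23,28,29,30,31): 1⊕0⊕1⊕0⊕0⊕1⊕0⊕0⊕0⊕1⊕1⊕1⊕1⊕1⊕0⊕0 = 0
s8 (pos 8,9,10,11,12,13,14,15,24,25,26,27,28,29,30,31): 1⊕0⊕0⊕0⊕0⊕1⊕0⊕0⊕1⊕1⊕0⊕0⊕1⊕1⊕0⊕0 = 0
s16 (pos 16,17,18,19,20,21,22,23,24,25,26,27,28,29,30,31): 1⊕0⊕1⊕1⊕0⊕1⊕1⊕1⊕1⊕1⊕0⊕0⊕1⊕1⊕0⊕0 = 0
Syndrome s16…s1 = 00000 → no error.
Read data bits from positions 3,5,6,7,9,10,11,12,13,14,15,17,18,19,20,21,22,23,24,25,26,27,28,29,30,31: 00100000100011011111001100

00100000100011011111001100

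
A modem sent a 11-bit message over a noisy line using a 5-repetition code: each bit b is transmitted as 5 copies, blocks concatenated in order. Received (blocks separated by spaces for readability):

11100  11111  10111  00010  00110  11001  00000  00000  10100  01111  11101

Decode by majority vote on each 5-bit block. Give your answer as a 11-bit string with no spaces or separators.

Block 1 (11100): 3 ones → 1
Block 2 (11111): 5 ones → 1
Block 3 (10111): 4 ones → 1
Block 4 (00010): 1 one → 0
Block 5 (00110): 2 ones → 0
Block 6 (11001): 3 ones → 1
Block 7 (00000): 0 ones → 0
Block 8 (00000): 0 ones → 0
Block 9 (10100): 2 ones → 0
Block 10 (01111): 4 ones → 1
Block 11 (11101): 4 ones → 1

11100100011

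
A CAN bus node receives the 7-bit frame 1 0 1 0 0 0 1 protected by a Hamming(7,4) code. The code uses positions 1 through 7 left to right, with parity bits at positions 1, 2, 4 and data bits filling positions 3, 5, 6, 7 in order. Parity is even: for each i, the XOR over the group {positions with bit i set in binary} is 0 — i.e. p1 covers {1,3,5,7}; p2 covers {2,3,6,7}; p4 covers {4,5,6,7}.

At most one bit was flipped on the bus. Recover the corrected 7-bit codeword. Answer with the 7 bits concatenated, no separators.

s1 (pos 1,3,5,7): 1⊕1⊕0⊕1 = 1
s2 (pos 2,3,6,7): 0⊕1⊕0⊕1 = 0
s4 (pos 4,5,6,7): 0⊕0⊕0⊕1 = 1
Syndrome s4…s1 = 101 → error at position 5.
Flip position 5: 1010001 → 1010101

1010101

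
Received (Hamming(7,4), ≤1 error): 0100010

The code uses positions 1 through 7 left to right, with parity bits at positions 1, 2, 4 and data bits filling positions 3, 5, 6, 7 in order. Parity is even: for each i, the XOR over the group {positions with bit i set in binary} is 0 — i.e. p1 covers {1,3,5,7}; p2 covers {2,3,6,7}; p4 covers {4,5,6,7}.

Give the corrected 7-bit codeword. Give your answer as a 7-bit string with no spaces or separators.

0101010

s1 (pos 1,3,5,7): 0⊕0⊕0⊕0 = 0
s2 (pos 2,3,6,7): 1⊕0⊕1⊕0 = 0
s4 (pos 4,5,6,7): 0⊕0⊕1⊕0 = 1
Syndrome s4…s1 = 100 → error at position 4.
Flip position 4: 0100010 → 0101010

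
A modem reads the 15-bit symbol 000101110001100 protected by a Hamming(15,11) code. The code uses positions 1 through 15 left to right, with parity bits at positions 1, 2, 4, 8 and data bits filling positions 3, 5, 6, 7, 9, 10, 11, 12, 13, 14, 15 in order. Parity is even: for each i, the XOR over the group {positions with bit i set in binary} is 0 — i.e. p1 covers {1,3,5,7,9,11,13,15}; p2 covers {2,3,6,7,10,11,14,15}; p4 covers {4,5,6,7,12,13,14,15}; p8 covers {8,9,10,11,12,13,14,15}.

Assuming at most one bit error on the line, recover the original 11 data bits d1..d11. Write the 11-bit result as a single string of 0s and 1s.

00110000100

s1 (pos 1,3,5,7,9,11,13,15): 0⊕0⊕0⊕1⊕0⊕0⊕1⊕0 = 0
s2 (pos 2,3,6,7,10,11,14,15): 0⊕0⊕1⊕1⊕0⊕0⊕0⊕0 = 0
s4 (pos 4,5,6,7,12,13,14,15): 1⊕0⊕1⊕1⊕1⊕1⊕0⊕0 = 1
s8 (pos 8,9,10,11,12,13,14,15): 1⊕0⊕0⊕0⊕1⊕1⊕0⊕0 = 1
Syndrome s8…s1 = 1100 → error at position 12.
Flip position 12: 000101110001100 → 000101110000100
Read data bits from positions 3,5,6,7,9,10,11,12,13,14,15: 00110000100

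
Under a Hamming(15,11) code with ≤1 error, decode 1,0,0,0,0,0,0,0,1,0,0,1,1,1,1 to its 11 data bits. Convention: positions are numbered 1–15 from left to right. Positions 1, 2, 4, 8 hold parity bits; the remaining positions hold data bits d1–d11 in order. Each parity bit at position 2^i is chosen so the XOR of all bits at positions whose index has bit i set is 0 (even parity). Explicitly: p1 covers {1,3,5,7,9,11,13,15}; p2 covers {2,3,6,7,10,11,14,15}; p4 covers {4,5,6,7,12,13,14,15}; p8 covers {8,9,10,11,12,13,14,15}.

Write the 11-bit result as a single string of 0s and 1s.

s1 (pos 1,3,5,7,9,11,13,15): 1⊕0⊕0⊕0⊕1⊕0⊕1⊕1 = 0
s2 (pos 2,3,6,7,10,11,14,15): 0⊕0⊕0⊕0⊕0⊕0⊕1⊕1 = 0
s4 (pos 4,5,6,7,12,13,14,15): 0⊕0⊕0⊕0⊕1⊕1⊕1⊕1 = 0
s8 (pos 8,9,10,11,12,13,14,15): 0⊕1⊕0⊕0⊕1⊕1⊕1⊕1 = 1
Syndrome s8…s1 = 1000 → error at position 8.
Flip position 8: 100000001001111 → 100000011001111
Read data bits from positions 3,5,6,7,9,10,11,12,13,14,15: 00001001111

00001001111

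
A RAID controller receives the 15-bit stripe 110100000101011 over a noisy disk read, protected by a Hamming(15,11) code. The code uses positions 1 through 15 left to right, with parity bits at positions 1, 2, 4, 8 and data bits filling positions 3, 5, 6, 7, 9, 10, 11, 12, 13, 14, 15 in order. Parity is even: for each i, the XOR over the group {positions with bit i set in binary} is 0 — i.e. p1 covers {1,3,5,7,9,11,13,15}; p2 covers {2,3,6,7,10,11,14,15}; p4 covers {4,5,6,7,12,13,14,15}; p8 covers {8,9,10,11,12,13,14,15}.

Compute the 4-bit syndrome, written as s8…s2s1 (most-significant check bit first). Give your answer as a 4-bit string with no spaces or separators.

0000

s1 (pos 1,3,5,7,9,11,13,15): 1⊕0⊕0⊕0⊕0⊕0⊕0⊕1 = 0
s2 (pos 2,3,6,7,10,11,14,15): 1⊕0⊕0⊕0⊕1⊕0⊕1⊕1 = 0
s4 (pos 4,5,6,7,12,13,14,15): 1⊕0⊕0⊕0⊕1⊕0⊕1⊕1 = 0
s8 (pos 8,9,10,11,12,13,14,15): 0⊕0⊕1⊕0⊕1⊕0⊕1⊕1 = 0
Syndrome s8…s1 = 0000 → no error.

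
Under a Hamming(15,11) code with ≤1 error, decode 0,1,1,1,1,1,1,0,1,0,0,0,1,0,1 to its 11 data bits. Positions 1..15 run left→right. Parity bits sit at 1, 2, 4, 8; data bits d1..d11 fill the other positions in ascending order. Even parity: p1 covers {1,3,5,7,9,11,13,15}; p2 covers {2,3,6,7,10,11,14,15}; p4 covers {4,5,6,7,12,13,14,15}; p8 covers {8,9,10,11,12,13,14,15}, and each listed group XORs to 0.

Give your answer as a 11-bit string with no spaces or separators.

11111100101

s1 (pos 1,3,5,7,9,11,13,15): 0⊕1⊕1⊕1⊕1⊕0⊕1⊕1 = 0
s2 (pos 2,3,6,7,10,11,14,15): 1⊕1⊕1⊕1⊕0⊕0⊕0⊕1 = 1
s4 (pos 4,5,6,7,12,13,14,15): 1⊕1⊕1⊕1⊕0⊕1⊕0⊕1 = 0
s8 (pos 8,9,10,11,12,13,14,15): 0⊕1⊕0⊕0⊕0⊕1⊕0⊕1 = 1
Syndrome s8…s1 = 1010 → error at position 10.
Flip position 10: 011111101000101 → 011111101100101
Read data bits from positions 3,5,6,7,9,10,11,12,13,14,15: 11111100101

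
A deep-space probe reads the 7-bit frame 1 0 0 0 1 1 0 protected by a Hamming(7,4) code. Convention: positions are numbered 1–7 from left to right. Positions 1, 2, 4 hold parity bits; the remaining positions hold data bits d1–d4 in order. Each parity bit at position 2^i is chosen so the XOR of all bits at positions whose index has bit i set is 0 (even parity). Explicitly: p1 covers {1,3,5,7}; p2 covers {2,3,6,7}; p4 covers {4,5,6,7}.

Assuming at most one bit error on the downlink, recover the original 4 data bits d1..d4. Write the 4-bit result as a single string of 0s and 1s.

s1 (pos 1,3,5,7): 1⊕0⊕1⊕0 = 0
s2 (pos 2,3,6,7): 0⊕0⊕1⊕0 = 1
s4 (pos 4,5,6,7): 0⊕1⊕1⊕0 = 0
Syndrome s4…s1 = 010 → error at position 2.
Flip position 2: 1000110 → 1100110
Read data bits from positions 3,5,6,7: 0110

0110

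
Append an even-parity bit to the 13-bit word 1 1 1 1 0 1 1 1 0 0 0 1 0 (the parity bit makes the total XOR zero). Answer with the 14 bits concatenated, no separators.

11110111000100

XOR of the 13 data bits: 1⊕1⊕1⊕1⊕0⊕1⊕1⊕1⊕0⊕0⊕0⊕1⊕0 = 0
Parity bit = 0 (so all 14 bits XOR to 0).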